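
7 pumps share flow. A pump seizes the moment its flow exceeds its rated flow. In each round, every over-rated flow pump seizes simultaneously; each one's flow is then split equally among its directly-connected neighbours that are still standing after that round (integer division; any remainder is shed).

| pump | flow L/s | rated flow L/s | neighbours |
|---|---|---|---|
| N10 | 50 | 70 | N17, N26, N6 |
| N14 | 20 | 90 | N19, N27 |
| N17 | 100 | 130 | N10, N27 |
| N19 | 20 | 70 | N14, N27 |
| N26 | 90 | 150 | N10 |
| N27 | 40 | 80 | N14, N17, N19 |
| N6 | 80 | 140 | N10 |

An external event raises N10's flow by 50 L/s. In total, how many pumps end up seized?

5

Round 1 — N10 at 100 > 70. N10 seizes.
  N10 sheds 100 L/s to N17, N26, N6: 33 each (1 lost).
    N17: 100+33 = 133 > 130
    N26: 90+33 = 123 ≤ 150
    N6: 80+33 = 113 ≤ 140
Round 2 — N17 seizes.
  N17 sheds 133 L/s to N27: 133 each.
    N27: 40+133 = 173 > 80
Round 3 — N27 seizes.
  N27 sheds 173 L/s to N14, N19: 86 each (1 lost).
    N14: 20+86 = 106 > 90
    N19: 20+86 = 106 > 70
Round 4 — N14, N19 seize.
  N14 sheds 106 L/s: no online neighbours, lost.
  N19 sheds 106 L/s: no online neighbours, lost.
No further seizures.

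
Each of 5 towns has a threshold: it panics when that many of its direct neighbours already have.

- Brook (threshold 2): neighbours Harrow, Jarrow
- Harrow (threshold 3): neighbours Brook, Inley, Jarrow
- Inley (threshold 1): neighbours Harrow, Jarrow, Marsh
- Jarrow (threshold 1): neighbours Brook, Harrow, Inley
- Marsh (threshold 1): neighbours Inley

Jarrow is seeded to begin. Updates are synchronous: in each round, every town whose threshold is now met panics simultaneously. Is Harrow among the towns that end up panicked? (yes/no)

Round 1 — Jarrow panics (initial).
Round 2 — checking thresholds:
  Brook: 1 of 2 neighbours < 2, not yet.
  Harrow: 1 of 3 neighbours < 3, not yet.
  Inley: 1 of 3 neighbours ≥ 1, panics.
Round 3 — checking thresholds:
  Brook: 1 of 2 neighbours < 2, not yet.
  Harrow: 2 of 3 neighbours < 3, not yet.
  Marsh: 1 of 1 neighbours ≥ 1, panics.
Round 4 — no new panics; cascade stops.

no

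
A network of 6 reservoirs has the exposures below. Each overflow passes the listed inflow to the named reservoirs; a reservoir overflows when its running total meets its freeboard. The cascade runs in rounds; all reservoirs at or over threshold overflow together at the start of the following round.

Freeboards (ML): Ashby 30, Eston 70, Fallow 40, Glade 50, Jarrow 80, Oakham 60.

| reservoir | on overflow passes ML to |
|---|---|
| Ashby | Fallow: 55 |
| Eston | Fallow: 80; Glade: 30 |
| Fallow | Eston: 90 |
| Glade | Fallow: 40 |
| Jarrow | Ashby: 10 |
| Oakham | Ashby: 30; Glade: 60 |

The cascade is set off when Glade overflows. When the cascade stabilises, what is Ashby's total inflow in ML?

0

Round 1 — Glade overflows (initial).
  Fallow: +40 → 40 ≥ 40
Round 2 — Fallow overflows.
  Eston: +90 → 90 ≥ 70
Round 3 — Eston overflows.
No further overflows.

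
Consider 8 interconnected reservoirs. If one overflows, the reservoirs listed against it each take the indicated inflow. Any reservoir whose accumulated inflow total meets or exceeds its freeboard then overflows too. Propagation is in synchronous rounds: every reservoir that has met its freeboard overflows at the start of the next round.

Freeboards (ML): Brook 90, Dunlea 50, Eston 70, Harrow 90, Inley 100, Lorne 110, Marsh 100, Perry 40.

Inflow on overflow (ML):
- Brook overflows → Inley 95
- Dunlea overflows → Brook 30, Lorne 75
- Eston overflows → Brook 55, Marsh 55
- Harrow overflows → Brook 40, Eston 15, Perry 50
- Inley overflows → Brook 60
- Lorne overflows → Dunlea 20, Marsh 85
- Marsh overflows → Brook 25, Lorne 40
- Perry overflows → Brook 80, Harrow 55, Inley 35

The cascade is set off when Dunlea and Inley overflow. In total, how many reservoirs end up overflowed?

Round 1 — Dunlea, Inley overflow (initial).
  Brook: +30+60 → 90 ≥ 90
  Lorne: +75 → 75 < 110
Round 2 — Brook overflows.
No further overflows.

3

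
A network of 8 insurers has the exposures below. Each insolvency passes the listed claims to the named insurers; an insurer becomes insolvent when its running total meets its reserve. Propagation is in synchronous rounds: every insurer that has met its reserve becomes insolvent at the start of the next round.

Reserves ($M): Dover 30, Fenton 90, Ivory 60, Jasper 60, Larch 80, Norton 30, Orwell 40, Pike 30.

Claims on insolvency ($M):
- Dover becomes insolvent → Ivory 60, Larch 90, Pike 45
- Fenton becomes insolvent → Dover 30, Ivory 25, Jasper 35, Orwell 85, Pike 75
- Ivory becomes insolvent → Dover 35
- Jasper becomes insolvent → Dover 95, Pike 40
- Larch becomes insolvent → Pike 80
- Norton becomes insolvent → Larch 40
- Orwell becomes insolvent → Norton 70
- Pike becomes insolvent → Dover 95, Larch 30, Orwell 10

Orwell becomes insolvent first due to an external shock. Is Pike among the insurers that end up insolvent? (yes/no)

Round 1 — Orwell becomes insolvent (initial).
  Norton: +70 → 70 ≥ 30
Round 2 — Norton becomes insolvent.
  Larch: +40 → 40 < 80
No further insolvencies.

no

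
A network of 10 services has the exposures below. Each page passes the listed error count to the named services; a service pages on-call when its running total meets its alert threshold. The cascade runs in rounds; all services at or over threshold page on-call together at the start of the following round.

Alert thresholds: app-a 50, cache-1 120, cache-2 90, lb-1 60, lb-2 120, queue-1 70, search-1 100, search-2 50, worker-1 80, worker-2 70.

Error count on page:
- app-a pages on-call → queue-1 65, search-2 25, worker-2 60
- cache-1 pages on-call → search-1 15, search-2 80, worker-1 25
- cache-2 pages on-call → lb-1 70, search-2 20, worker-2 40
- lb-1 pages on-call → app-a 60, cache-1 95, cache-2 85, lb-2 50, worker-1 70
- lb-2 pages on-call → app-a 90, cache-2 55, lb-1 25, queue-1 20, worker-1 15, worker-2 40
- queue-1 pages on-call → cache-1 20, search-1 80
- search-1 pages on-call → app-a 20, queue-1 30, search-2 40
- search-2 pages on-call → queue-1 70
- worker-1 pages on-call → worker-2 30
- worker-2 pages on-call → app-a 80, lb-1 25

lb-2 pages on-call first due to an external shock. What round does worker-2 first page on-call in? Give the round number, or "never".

Round 1 — lb-2 pages on-call (initial).
  app-a: +90 → 90 ≥ 50
  cache-2: +55 → 55 < 90
  lb-1: +25 → 25 < 60
  queue-1: +20 → 20 < 70
  worker-1: +15 → 15 < 80
  worker-2: +40 → 40 < 70
Round 2 — app-a pages on-call.
  queue-1: +65 → 85 ≥ 70
  search-2: +25 → 25 < 50
  worker-2: +60 → 100 ≥ 70
Round 3 — queue-1, worker-2 page on-call.
  cache-1: +20 → 20 < 120
  lb-1: +25 → 50 < 60
  search-1: +80 → 80 < 100
No further pages.

3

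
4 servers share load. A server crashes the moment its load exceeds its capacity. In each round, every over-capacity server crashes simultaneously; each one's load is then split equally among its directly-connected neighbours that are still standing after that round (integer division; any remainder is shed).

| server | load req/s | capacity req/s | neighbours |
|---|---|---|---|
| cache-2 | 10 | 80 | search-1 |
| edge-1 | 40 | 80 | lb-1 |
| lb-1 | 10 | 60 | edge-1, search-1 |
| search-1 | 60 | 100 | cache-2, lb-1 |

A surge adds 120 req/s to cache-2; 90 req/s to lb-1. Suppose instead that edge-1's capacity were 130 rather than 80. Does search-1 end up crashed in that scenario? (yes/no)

yes

With edge-1's capacity at 130:
Round 1 — cache-2 at 130 > 80; lb-1 at 100 > 60. cache-2, lb-1 crash.
  cache-2 sheds 130 req/s to search-1: 130 each.
    search-1: 60+130 = 190 > 100
  lb-1 sheds 100 req/s to edge-1, search-1: 50 each.
    edge-1: 40+50 = 90 ≤ 130
    search-1: 190+50 = 240 > 100
Round 2 — search-1 crashes.
  search-1 sheds 240 req/s: no online neighbours, lost.
No further crashes.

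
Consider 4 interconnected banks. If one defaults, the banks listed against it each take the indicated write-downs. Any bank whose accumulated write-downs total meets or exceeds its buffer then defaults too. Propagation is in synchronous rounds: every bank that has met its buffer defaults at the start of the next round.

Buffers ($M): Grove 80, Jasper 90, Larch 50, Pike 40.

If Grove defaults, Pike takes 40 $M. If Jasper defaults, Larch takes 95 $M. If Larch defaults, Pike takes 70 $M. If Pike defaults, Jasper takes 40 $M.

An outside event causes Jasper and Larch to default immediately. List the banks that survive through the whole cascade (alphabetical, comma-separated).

Round 1 — Jasper, Larch default (initial).
  Pike: +70 → 70 ≥ 40
Round 2 — Pike defaults.
No further defaults.

Grove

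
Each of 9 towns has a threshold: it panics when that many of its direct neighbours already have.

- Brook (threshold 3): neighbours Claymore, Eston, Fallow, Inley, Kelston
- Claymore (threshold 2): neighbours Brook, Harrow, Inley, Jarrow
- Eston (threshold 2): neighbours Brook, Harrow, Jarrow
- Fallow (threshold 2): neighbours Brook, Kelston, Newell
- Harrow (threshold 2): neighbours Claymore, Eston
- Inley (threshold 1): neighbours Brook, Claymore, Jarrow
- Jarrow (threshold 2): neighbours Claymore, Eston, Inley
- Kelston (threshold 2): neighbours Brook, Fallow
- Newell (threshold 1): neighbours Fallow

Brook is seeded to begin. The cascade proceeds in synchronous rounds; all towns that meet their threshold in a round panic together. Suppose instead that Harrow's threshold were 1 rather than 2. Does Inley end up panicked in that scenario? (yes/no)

With Harrow's threshold at 1:
Round 1 — Brook panics (initial).
Round 2 — checking thresholds:
  Claymore: 1 of 4 neighbours < 2, not yet.
  Eston: 1 of 3 neighbours < 2, not yet.
  Fallow: 1 of 3 neighbours < 2, not yet.
  Inley: 1 of 3 neighbours ≥ 1, panics.
  Kelston: 1 of 2 neighbours < 2, not yet.
Round 3 — checking thresholds:
  Claymore: 2 of 4 neighbours ≥ 2, panics.
  Eston: 1 of 3 neighbours < 2, not yet.
  Fallow: 1 of 3 neighbours < 2, not yet.
  Jarrow: 1 of 3 neighbours < 2, not yet.
  Kelston: 1 of 2 neighbours < 2, not yet.
Round 4 — checking thresholds:
  Eston: 1 of 3 neighbours < 2, not yet.
  Fallow: 1 of 3 neighbours < 2, not yet.
  Harrow: 1 of 2 neighbours ≥ 1, panics.
  Jarrow: 2 of 3 neighbours ≥ 2, panics.
  Kelston: 1 of 2 neighbours < 2, not yet.
Round 5 — checking thresholds:
  Eston: 3 of 3 neighbours ≥ 2, panics.
  Fallow: 1 of 3 neighbours < 2, not yet.
  Kelston: 1 of 2 neighbours < 2, not yet.
Round 6 — no new panics; cascade stops.

yes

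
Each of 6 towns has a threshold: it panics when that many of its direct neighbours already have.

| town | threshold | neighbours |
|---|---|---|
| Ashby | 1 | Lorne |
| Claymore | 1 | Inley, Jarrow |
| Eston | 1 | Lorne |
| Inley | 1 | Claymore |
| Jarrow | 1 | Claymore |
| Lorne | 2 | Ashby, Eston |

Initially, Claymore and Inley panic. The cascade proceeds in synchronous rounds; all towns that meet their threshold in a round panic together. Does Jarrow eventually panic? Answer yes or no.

Round 1 — Claymore, Inley panic (initial).
Round 2 — checking thresholds:
  Jarrow: 1 of 1 neighbours ≥ 1, panics.
Round 3 — no new panics; cascade stops.

yes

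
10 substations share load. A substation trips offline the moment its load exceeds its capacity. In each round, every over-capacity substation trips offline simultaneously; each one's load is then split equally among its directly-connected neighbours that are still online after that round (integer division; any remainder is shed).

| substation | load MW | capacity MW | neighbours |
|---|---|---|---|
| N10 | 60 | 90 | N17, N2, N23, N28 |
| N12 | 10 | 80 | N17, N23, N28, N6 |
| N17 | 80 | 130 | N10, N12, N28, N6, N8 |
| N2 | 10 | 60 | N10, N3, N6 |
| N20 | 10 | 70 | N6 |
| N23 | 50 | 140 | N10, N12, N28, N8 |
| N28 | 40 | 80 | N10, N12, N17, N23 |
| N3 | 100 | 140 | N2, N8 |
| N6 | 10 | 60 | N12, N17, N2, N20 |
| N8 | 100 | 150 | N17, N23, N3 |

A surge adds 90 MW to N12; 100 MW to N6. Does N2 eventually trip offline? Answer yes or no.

Round 1 — N12 at 100 > 80; N6 at 110 > 60. N12, N6 trip offline.
  N12 sheds 100 MW to N17, N23, N28: 33 each (1 lost).
    N17: 80+33 = 113 ≤ 130
    N23: 50+33 = 83 ≤ 140
    N28: 40+33 = 73 ≤ 80
  N6 sheds 110 MW to N17, N2, N20: 36 each (2 lost).
    N17: 113+36 = 149 > 130
    N2: 10+36 = 46 ≤ 60
    N20: 10+36 = 46 ≤ 70
Round 2 — N17 trips offline.
  N17 sheds 149 MW to N10, N28, N8: 49 each (2 lost).
    N10: 60+49 = 109 > 90
    N28: 73+49 = 122 > 80
    N8: 100+49 = 149 ≤ 150
Round 3 — N10, N28 trip offline.
  N10 sheds 109 MW to N2, N23: 54 each (1 lost).
    N2: 46+54 = 100 > 60
    N23: 83+54 = 137 ≤ 140
  N28 sheds 122 MW to N23: 122 each.
    N23: 137+122 = 259 > 140
Round 4 — N2, N23 trip offline.
  N2 sheds 100 MW to N3: 100 each.
    N3: 100+100 = 200 > 140
  N23 sheds 259 MW to N8: 259 each.
    N8: 149+259 = 408 > 150
Round 5 — N3, N8 trip offline.
  N3 sheds 200 MW: no online neighbours, lost.
  N8 sheds 408 MW: no online neighbours, lost.
No further trips.

yes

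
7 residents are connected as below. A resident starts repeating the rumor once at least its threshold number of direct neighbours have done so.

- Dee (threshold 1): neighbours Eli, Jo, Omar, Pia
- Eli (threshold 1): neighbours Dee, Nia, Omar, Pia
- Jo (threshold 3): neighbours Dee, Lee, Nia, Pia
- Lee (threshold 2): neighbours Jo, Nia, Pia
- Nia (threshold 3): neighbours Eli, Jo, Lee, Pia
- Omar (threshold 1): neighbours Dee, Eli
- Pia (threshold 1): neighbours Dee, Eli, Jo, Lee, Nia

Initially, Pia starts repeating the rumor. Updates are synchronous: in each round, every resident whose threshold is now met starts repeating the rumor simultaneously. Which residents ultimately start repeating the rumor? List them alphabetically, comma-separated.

Round 1 — Pia starts repeating the rumor (initial).
Round 2 — checking thresholds:
  Dee: 1 of 4 neighbours ≥ 1, starts repeating the rumor.
  Eli: 1 of 4 neighbours ≥ 1, starts repeating the rumor.
  Jo: 1 of 4 neighbours < 3, not yet.
  Lee: 1 of 3 neighbours < 2, not yet.
  Nia: 1 of 4 neighbours < 3, not yet.
Round 3 — checking thresholds:
  Jo: 2 of 4 neighbours < 3, not yet.
  Lee: 1 of 3 neighbours < 2, not yet.
  Nia: 2 of 4 neighbours < 3, not yet.
  Omar: 2 of 2 neighbours ≥ 1, starts repeating the rumor.
Round 4 — no new spreads; cascade stops.

Dee, Eli, Omar, Pia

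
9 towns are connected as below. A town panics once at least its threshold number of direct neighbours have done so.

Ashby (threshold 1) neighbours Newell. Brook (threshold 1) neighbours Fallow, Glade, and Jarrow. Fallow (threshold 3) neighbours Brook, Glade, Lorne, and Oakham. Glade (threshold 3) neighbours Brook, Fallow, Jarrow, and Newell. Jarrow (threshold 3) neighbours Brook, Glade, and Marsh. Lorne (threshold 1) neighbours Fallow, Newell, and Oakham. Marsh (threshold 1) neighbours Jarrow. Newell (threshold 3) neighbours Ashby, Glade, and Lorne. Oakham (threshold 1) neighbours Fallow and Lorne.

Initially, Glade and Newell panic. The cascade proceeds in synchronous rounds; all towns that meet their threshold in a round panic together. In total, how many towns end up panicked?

7

Round 1 — Glade, Newell panic (initial).
Round 2 — checking thresholds:
  Ashby: 1 of 1 neighbours ≥ 1, panics.
  Brook: 1 of 3 neighbours ≥ 1, panics.
  Fallow: 1 of 4 neighbours < 3, not yet.
  Jarrow: 1 of 3 neighbours < 3, not yet.
  Lorne: 1 of 3 neighbours ≥ 1, panics.
Round 3 — checking thresholds:
  Fallow: 3 of 4 neighbours ≥ 3, panics.
  Jarrow: 2 of 3 neighbours < 3, not yet.
  Oakham: 1 of 2 neighbours ≥ 1, panics.
Round 4 — no new panics; cascade stops.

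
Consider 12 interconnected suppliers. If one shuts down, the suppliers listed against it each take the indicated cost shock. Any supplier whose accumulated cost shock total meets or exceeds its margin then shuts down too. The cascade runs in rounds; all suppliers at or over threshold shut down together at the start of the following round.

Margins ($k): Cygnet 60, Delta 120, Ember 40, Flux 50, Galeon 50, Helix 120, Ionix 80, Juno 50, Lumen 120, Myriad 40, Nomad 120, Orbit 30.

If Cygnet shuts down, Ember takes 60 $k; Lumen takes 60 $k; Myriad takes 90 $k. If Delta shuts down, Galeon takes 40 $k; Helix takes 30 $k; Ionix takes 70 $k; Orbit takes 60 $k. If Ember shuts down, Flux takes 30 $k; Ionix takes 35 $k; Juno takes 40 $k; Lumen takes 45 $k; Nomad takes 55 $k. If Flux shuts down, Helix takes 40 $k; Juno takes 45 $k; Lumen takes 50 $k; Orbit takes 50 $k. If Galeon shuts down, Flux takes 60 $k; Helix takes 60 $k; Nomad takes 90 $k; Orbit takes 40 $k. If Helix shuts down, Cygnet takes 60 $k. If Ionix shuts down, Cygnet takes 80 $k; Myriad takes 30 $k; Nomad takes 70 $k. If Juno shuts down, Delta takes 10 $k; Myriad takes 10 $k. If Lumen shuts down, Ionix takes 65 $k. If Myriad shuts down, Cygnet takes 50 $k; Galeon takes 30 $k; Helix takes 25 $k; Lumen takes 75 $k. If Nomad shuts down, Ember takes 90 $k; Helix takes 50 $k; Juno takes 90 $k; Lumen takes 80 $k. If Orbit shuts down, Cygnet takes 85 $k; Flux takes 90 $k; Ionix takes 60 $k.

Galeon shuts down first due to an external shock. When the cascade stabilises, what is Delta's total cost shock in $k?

Round 1 — Galeon shuts down (initial).
  Flux: +60 → 60 ≥ 50
  Helix: +60 → 60 < 120
  Nomad: +90 → 90 < 120
  Orbit: +40 → 40 ≥ 30
Round 2 — Flux, Orbit shut down.
  Cygnet: +85 → 85 ≥ 60
  Helix: +40 → 100 < 120
  Ionix: +60 → 60 < 80
  Juno: +45 → 45 < 50
  Lumen: +50 → 50 < 120
Round 3 — Cygnet shuts down.
  Ember: +60 → 60 ≥ 40
  Lumen: +60 → 110 < 120
  Myriad: +90 → 90 ≥ 40
Round 4 — Ember, Myriad shut down.
  Helix: +25 → 125 ≥ 120
  Ionix: +35 → 95 ≥ 80
  Juno: +40 → 85 ≥ 50
  Lumen: +45+75 → 230 ≥ 120
  Nomad: +55 → 145 ≥ 120
Round 5 — Helix, Ionix, Juno, Lumen, Nomad shut down.
  Delta: +10 → 10 < 120
No further shutdowns.

10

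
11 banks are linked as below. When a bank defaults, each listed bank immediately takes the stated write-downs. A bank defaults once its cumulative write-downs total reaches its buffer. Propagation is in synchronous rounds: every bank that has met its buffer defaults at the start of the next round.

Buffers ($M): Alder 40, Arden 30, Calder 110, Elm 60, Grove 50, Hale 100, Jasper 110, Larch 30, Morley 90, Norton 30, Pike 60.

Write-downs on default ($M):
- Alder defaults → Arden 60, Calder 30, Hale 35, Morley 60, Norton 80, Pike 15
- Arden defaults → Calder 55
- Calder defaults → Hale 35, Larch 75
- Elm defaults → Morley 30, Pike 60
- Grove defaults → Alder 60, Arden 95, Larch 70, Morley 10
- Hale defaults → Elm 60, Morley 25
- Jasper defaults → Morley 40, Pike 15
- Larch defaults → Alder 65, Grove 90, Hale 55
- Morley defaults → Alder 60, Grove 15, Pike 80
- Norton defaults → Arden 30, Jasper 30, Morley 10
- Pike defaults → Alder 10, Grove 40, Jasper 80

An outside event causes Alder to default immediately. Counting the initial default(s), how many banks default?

3

Round 1 — Alder defaults (initial).
  Arden: +60 → 60 ≥ 30
  Calder: +30 → 30 < 110
  Hale: +35 → 35 < 100
  Morley: +60 → 60 < 90
  Norton: +80 → 80 ≥ 30
  Pike: +15 → 15 < 60
Round 2 — Arden, Norton default.
  Calder: +55 → 85 < 110
  Jasper: +30 → 30 < 110
  Morley: +10 → 70 < 90
No further defaults.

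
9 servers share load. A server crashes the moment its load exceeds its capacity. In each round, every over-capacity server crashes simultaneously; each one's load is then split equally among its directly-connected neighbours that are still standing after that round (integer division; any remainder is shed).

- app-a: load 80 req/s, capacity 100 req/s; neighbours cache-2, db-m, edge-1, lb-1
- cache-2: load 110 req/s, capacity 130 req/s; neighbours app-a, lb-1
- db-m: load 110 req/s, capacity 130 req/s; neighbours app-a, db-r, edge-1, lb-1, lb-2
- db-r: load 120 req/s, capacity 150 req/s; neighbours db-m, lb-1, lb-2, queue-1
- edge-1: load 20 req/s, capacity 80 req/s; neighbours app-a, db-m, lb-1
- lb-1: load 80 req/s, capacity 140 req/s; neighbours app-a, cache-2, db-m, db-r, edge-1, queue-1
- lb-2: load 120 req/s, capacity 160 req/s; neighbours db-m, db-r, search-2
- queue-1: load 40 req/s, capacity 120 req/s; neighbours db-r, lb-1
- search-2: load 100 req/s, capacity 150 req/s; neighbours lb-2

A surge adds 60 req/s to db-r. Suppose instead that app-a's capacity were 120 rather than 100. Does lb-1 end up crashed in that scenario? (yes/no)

With app-a's capacity at 120:
Round 1 — db-r at 180 > 150. db-r crashes.
  db-r sheds 180 req/s to db-m, lb-1, lb-2, queue-1: 45 each.
    db-m: 110+45 = 155 > 130
    lb-1: 80+45 = 125 ≤ 140
    lb-2: 120+45 = 165 > 160
    queue-1: 40+45 = 85 ≤ 120
Round 2 — db-m, lb-2 crash.
  db-m sheds 155 req/s to app-a, edge-1, lb-1: 51 each (2 lost).
    app-a: 80+51 = 131 > 120
    edge-1: 20+51 = 71 ≤ 80
    lb-1: 125+51 = 176 > 140
  lb-2 sheds 165 req/s to search-2: 165 each.
    search-2: 100+165 = 265 > 150
Round 3 — app-a, lb-1, search-2 crash.
  app-a sheds 131 req/s to cache-2, edge-1: 65 each (1 lost).
    cache-2: 110+65 = 175 > 130
    edge-1: 71+65 = 136 > 80
  lb-1 sheds 176 req/s to cache-2, edge-1, queue-1: 58 each (2 lost).
    cache-2: 175+58 = 233 > 130
    edge-1: 136+58 = 194 > 80
    queue-1: 85+58 = 143 > 120
  search-2 sheds 265 req/s: no online neighbours, lost.
Round 4 — cache-2, edge-1, queue-1 crash.
  cache-2 sheds 233 req/s: no online neighbours, lost.
  edge-1 sheds 194 req/s: no online neighbours, lost.
  queue-1 sheds 143 req/s: no online neighbours, lost.
No further crashes.

yes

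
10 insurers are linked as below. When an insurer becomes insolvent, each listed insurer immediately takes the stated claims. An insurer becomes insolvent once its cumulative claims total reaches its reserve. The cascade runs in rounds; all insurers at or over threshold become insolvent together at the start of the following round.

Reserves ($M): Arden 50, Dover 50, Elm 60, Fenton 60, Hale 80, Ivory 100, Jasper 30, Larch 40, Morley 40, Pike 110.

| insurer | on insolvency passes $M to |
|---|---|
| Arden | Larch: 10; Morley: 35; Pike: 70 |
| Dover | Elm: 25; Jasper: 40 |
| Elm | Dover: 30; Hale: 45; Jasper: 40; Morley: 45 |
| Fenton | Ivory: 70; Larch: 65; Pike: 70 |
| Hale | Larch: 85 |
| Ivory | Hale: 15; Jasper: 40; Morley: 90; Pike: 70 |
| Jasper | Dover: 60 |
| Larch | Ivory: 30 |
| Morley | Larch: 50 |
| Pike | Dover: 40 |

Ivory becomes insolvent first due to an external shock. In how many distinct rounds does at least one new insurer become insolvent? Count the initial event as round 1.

3

Round 1 — Ivory becomes insolvent (initial).
  Hale: +15 → 15 < 80
  Jasper: +40 → 40 ≥ 30
  Morley: +90 → 90 ≥ 40
  Pike: +70 → 70 < 110
Round 2 — Jasper, Morley become insolvent.
  Dover: +60 → 60 ≥ 50
  Larch: +50 → 50 ≥ 40
Round 3 — Dover, Larch become insolvent.
  Elm: +25 → 25 < 60
No further insolvencies.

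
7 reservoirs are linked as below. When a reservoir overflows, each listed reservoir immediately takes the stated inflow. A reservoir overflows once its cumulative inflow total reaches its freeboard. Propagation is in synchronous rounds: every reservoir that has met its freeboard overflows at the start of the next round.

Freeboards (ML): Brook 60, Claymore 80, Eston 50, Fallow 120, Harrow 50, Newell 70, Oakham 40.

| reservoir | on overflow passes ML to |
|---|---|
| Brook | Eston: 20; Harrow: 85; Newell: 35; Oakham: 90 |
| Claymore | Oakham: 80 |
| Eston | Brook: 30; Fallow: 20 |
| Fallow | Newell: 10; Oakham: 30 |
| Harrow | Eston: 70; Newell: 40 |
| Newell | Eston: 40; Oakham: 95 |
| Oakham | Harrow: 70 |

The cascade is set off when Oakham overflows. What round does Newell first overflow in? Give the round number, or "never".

never

Round 1 — Oakham overflows (initial).
  Harrow: +70 → 70 ≥ 50
Round 2 — Harrow overflows.
  Eston: +70 → 70 ≥ 50
  Newell: +40 → 40 < 70
Round 3 — Eston overflows.
  Brook: +30 → 30 < 60
  Fallow: +20 → 20 < 120
No further overflows.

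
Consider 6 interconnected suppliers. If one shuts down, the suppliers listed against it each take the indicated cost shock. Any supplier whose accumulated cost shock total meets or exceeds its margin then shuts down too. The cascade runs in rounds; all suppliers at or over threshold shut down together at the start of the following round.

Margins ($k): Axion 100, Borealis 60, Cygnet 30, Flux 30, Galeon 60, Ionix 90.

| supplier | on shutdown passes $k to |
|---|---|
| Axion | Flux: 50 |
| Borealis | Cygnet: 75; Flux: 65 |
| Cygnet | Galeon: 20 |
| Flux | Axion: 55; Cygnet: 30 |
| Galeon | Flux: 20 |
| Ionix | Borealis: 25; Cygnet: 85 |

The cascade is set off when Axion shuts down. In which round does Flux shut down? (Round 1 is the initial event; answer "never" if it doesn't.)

2

Round 1 — Axion shuts down (initial).
  Flux: +50 → 50 ≥ 30
Round 2 — Flux shuts down.
  Cygnet: +30 → 30 ≥ 30
Round 3 — Cygnet shuts down.
  Galeon: +20 → 20 < 60
No further shutdowns.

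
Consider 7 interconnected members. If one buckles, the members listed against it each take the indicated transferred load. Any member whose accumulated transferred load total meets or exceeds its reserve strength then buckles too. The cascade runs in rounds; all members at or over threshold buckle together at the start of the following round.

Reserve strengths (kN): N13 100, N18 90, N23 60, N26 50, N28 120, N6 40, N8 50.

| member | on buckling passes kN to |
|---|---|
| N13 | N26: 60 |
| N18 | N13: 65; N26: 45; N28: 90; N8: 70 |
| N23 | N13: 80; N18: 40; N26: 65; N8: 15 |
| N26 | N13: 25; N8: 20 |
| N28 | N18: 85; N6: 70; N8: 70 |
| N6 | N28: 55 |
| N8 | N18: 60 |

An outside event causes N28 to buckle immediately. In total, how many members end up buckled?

Round 1 — N28 buckles (initial).
  N18: +85 → 85 < 90
  N6: +70 → 70 ≥ 40
  N8: +70 → 70 ≥ 50
Round 2 — N6, N8 buckle.
  N18: +60 → 145 ≥ 90
Round 3 — N18 buckles.
  N13: +65 → 65 < 100
  N26: +45 → 45 < 50
No further bucklings.

4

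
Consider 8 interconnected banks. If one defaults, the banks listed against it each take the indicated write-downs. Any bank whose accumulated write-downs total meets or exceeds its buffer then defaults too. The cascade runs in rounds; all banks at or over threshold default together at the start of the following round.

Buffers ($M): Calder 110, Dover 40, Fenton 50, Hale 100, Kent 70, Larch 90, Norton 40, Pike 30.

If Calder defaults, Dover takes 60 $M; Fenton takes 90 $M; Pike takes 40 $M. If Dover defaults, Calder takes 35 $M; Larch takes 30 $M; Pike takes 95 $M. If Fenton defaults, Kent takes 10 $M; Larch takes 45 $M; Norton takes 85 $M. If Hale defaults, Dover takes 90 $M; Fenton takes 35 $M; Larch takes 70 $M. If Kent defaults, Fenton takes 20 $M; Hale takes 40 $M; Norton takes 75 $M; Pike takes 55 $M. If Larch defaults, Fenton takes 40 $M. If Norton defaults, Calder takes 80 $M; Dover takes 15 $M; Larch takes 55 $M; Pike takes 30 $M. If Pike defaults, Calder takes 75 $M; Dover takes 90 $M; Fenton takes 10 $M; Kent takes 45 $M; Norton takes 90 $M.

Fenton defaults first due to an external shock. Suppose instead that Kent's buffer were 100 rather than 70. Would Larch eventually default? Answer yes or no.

With Kent's buffer at 100:
Round 1 — Fenton defaults (initial).
  Kent: +10 → 10 < 100
  Larch: +45 → 45 < 90
  Norton: +85 → 85 ≥ 40
Round 2 — Norton defaults.
  Calder: +80 → 80 < 110
  Dover: +15 → 15 < 40
  Larch: +55 → 100 ≥ 90
  Pike: +30 → 30 ≥ 30
Round 3 — Larch, Pike default.
  Calder: +75 → 155 ≥ 110
  Dover: +90 → 105 ≥ 40
  Kent: +45 → 55 < 100
Round 4 — Calder, Dover default.
No further defaults.

yes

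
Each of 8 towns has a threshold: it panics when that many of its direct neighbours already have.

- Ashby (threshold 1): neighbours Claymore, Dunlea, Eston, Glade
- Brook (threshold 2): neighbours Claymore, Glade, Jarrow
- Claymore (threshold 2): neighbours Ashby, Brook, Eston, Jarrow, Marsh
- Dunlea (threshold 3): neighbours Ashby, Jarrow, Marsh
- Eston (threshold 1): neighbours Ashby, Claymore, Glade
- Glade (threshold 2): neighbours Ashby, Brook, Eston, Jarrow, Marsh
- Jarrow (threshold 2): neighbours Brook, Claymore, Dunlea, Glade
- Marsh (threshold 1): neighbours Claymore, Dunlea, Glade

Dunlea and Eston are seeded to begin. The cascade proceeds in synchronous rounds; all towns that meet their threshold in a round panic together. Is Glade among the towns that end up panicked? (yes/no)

Round 1 — Dunlea, Eston panic (initial).
Round 2 — checking thresholds:
  Ashby: 2 of 4 neighbours ≥ 1, panics.
  Claymore: 1 of 5 neighbours < 2, not yet.
  Glade: 1 of 5 neighbours < 2, not yet.
  Jarrow: 1 of 4 neighbours < 2, not yet.
  Marsh: 1 of 3 neighbours ≥ 1, panics.
Round 3 — checking thresholds:
  Claymore: 3 of 5 neighbours ≥ 2, panics.
  Glade: 3 of 5 neighbours ≥ 2, panics.
  Jarrow: 1 of 4 neighbours < 2, not yet.
Round 4 — checking thresholds:
  Brook: 2 of 3 neighbours ≥ 2, panics.
  Jarrow: 3 of 4 neighbours ≥ 2, panics.
Round 5 — no new panics; cascade stops.

yes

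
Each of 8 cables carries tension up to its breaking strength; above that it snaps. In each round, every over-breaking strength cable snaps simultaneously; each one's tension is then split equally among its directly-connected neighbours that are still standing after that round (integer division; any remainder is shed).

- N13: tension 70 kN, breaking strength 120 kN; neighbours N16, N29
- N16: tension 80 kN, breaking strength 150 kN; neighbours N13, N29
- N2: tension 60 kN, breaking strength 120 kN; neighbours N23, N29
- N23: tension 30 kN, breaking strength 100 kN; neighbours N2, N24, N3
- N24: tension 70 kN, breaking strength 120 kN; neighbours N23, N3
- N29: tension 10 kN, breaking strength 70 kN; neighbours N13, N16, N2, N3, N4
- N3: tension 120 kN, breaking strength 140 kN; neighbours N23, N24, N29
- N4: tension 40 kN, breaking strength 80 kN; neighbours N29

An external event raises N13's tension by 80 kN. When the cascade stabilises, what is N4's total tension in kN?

Round 1 — N13 at 150 > 120. N13 snaps.
  N13 sheds 150 kN to N16, N29: 75 each.
    N16: 80+75 = 155 > 150
    N29: 10+75 = 85 > 70
Round 2 — N16, N29 snap.
  N16 sheds 155 kN: no online neighbours, lost.
  N29 sheds 85 kN to N2, N3, N4: 28 each (1 lost).
    N2: 60+28 = 88 ≤ 120
    N3: 120+28 = 148 > 140
    N4: 40+28 = 68 ≤ 80
Round 3 — N3 snaps.
  N3 sheds 148 kN to N23, N24: 74 each.
    N23: 30+74 = 104 > 100
    N24: 70+74 = 144 > 120
Round 4 — N23, N24 snap.
  N23 sheds 104 kN to N2: 104 each.
    N2: 88+104 = 192 > 120
  N24 sheds 144 kN: no online neighbours, lost.
Round 5 — N2 snaps.
  N2 sheds 192 kN: no online neighbours, lost.
No further breaks.

68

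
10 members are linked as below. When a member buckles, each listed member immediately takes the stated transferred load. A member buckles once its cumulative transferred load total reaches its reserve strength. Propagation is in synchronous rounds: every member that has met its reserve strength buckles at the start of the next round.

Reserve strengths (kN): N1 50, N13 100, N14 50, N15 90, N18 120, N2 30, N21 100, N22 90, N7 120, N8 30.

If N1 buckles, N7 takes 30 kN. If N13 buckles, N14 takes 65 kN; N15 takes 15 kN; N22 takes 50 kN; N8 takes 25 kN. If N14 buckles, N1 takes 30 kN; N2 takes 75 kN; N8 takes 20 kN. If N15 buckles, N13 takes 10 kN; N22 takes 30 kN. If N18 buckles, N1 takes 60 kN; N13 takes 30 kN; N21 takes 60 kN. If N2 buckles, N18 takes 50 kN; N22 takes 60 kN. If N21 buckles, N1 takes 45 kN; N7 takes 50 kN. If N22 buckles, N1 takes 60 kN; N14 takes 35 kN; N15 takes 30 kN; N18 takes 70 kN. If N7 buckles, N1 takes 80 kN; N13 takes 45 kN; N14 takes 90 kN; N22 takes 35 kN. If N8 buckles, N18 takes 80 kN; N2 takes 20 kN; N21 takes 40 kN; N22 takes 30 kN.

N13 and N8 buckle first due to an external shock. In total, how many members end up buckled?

8

Round 1 — N13, N8 buckle (initial).
  N14: +65 → 65 ≥ 50
  N15: +15 → 15 < 90
  N18: +80 → 80 < 120
  N2: +20 → 20 < 30
  N21: +40 → 40 < 100
  N22: +50+30 → 80 < 90
Round 2 — N14 buckles.
  N1: +30 → 30 < 50
  N2: +75 → 95 ≥ 30
Round 3 — N2 buckles.
  N18: +50 → 130 ≥ 120
  N22: +60 → 140 ≥ 90
Round 4 — N18, N22 buckle.
  N1: +60+60 → 150 ≥ 50
  N15: +30 → 45 < 90
  N21: +60 → 100 ≥ 100
Round 5 — N1, N21 buckle.
  N7: +30+50 → 80 < 120
No further bucklings.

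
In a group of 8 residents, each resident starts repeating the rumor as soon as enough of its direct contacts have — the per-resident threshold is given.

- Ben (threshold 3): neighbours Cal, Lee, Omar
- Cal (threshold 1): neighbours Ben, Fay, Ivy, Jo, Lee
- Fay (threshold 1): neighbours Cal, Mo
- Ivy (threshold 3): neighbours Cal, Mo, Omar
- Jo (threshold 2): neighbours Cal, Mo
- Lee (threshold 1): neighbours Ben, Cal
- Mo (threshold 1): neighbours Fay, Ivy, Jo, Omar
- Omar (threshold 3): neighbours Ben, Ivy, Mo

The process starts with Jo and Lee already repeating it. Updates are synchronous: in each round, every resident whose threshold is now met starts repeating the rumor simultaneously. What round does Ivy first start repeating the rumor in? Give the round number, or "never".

never

Round 1 — Jo, Lee start repeating the rumor (initial).
Round 2 — checking thresholds:
  Ben: 1 of 3 neighbours < 3, holds.
  Cal: 2 of 5 neighbours ≥ 1, starts repeating the rumor.
  Mo: 1 of 4 neighbours ≥ 1, starts repeating the rumor.
Round 3 — checking thresholds:
  Ben: 2 of 3 neighbours < 3, holds.
  Fay: 2 of 2 neighbours ≥ 1, starts repeating the rumor.
  Ivy: 2 of 3 neighbours < 3, holds.
  Omar: 1 of 3 neighbours < 3, holds.
Round 4 — no new spreads; cascade stops.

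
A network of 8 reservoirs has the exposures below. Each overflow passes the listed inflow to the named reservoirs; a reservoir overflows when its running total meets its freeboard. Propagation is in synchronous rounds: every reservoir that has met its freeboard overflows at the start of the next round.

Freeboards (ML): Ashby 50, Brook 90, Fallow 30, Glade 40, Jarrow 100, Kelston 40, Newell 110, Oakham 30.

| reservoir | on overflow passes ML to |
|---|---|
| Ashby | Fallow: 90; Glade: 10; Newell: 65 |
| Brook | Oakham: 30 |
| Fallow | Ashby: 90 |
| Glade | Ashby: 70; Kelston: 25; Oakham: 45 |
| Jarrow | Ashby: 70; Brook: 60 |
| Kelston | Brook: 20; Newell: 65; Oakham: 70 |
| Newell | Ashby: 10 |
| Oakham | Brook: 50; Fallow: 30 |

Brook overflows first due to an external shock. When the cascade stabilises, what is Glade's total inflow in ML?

Round 1 — Brook overflows (initial).
  Oakham: +30 → 30 ≥ 30
Round 2 — Oakham overflows.
  Fallow: +30 → 30 ≥ 30
Round 3 — Fallow overflows.
  Ashby: +90 → 90 ≥ 50
Round 4 — Ashby overflows.
  Glade: +10 → 10 < 40
  Newell: +65 → 65 < 110
No further overflows.

10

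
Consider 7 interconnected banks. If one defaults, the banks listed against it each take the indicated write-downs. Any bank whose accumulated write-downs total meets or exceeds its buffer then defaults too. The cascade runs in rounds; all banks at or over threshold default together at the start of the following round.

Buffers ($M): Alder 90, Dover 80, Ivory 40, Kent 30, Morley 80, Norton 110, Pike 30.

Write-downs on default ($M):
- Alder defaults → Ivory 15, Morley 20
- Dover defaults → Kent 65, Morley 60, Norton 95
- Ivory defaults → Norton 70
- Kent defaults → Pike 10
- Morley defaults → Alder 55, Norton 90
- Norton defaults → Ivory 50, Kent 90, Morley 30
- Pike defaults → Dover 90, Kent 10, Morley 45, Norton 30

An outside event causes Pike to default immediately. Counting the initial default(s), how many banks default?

6

Round 1 — Pike defaults (initial).
  Dover: +90 → 90 ≥ 80
  Kent: +10 → 10 < 30
  Morley: +45 → 45 < 80
  Norton: +30 → 30 < 110
Round 2 — Dover defaults.
  Kent: +65 → 75 ≥ 30
  Morley: +60 → 105 ≥ 80
  Norton: +95 → 125 ≥ 110
Round 3 — Kent, Morley, Norton default.
  Alder: +55 → 55 < 90
  Ivory: +50 → 50 ≥ 40
Round 4 — Ivory defaults.
No further defaults.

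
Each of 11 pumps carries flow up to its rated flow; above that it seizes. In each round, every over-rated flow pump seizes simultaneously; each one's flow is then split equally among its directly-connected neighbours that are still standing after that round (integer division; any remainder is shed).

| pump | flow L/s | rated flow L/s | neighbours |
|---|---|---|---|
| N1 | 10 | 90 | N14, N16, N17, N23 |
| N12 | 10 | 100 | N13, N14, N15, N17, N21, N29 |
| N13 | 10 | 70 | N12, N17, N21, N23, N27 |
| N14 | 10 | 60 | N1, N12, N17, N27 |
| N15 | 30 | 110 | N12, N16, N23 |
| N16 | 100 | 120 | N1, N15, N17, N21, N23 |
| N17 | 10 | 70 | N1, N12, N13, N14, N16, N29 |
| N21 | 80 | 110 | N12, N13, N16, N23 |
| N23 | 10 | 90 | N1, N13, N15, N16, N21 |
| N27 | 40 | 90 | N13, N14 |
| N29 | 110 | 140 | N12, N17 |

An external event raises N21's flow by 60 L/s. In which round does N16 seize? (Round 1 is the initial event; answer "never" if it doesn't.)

2

Round 1 — N21 at 140 > 110. N21 seizes.
  N21 sheds 140 L/s to N12, N13, N16, N23: 35 each.
    N12: 10+35 = 45 ≤ 100
    N13: 10+35 = 45 ≤ 70
    N16: 100+35 = 135 > 120
    N23: 10+35 = 45 ≤ 90
Round 2 — N16 seizes.
  N16 sheds 135 L/s to N1, N15, N17, N23: 33 each (3 lost).
    N1: 10+33 = 43 ≤ 90
    N15: 30+33 = 63 ≤ 110
    N17: 10+33 = 43 ≤ 70
    N23: 45+33 = 78 ≤ 90
No further seizures.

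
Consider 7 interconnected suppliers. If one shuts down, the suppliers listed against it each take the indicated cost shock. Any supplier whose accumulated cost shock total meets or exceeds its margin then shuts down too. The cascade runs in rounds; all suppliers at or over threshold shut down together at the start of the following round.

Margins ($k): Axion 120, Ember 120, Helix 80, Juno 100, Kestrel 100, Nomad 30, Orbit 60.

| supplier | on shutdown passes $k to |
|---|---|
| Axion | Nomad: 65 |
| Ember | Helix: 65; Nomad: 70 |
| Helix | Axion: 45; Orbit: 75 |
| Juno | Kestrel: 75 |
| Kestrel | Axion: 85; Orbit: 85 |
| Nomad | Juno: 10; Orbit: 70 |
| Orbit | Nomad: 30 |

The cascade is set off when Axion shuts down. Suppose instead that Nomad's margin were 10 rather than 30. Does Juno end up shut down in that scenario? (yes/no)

With Nomad's margin at 10:
Round 1 — Axion shuts down (initial).
  Nomad: +65 → 65 ≥ 10
Round 2 — Nomad shuts down.
  Juno: +10 → 10 < 100
  Orbit: +70 → 70 ≥ 60
Round 3 — Orbit shuts down.
No further shutdowns.

no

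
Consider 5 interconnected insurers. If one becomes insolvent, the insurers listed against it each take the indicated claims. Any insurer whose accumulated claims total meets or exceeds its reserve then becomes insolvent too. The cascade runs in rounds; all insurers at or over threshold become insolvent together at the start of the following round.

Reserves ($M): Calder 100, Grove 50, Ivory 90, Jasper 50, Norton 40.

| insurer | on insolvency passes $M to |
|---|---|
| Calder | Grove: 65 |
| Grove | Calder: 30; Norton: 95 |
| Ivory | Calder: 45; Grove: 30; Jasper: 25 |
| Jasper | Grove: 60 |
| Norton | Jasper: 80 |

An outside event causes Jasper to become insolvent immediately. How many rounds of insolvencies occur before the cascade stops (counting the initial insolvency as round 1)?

Round 1 — Jasper becomes insolvent (initial).
  Grove: +60 → 60 ≥ 50
Round 2 — Grove becomes insolvent.
  Calder: +30 → 30 < 100
  Norton: +95 → 95 ≥ 40
Round 3 — Norton becomes insolvent.
No further insolvencies.

3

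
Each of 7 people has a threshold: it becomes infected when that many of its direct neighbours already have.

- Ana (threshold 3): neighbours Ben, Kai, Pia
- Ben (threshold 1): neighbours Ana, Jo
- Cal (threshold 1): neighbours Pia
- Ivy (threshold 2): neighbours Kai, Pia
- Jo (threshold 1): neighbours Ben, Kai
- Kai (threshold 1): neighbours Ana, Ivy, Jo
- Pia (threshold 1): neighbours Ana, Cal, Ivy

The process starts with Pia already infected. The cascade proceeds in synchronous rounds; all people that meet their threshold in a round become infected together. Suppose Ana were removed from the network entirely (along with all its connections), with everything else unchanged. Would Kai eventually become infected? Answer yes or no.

With Ana removed:
Round 1 — Pia becomes infected (initial).
Round 2 — checking thresholds:
  Cal: 1 of 1 neighbours ≥ 1, becomes infected.
  Ivy: 1 of 2 neighbours < 2, not yet.
Round 3 — no new infections; cascade stops.

no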